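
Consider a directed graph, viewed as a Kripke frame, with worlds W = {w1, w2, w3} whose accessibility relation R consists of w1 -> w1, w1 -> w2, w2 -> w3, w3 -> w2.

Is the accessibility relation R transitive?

Transitive: no — w1 R w2 and w2 R w3, but not w1 R w3.

No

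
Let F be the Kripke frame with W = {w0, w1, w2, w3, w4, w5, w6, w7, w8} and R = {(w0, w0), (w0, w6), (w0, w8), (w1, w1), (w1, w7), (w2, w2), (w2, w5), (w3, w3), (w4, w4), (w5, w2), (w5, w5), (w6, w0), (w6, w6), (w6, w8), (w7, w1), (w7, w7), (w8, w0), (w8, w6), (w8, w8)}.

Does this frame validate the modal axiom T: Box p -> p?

Yes

By correspondence theory, T is valid on a frame iff R is reflexive.
Reflexive: yes — every world is R-related to itself.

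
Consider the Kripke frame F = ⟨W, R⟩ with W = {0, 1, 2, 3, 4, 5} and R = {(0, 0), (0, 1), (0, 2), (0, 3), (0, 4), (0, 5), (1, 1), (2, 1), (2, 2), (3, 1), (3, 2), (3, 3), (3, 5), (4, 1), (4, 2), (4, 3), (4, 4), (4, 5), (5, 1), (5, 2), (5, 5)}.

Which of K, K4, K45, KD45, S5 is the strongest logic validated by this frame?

Transitive (axiom 4): yes — every two-step R-path is closed by a direct edge.
Euclidean (axiom 5): no — 0 R 1 and 0 R 2, but not 1 R 2.
Serial (axiom D): yes — every world has a successor (e.g. 0 R 0).
Reflexive (axiom T): yes — every world is R-related to itself.
So F validates K, K4; K45 would additionally require R to be Euclidean. The strongest is K4.

K4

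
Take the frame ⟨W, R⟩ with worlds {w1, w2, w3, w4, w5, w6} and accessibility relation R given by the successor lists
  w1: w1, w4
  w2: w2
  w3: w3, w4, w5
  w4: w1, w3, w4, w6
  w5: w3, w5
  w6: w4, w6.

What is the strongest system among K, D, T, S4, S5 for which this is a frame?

Serial (axiom D): yes — every world has a successor (e.g. w1 R w1).
Reflexive (axiom T): yes — every world is R-related to itself.
Transitive (axiom 4): no — w1 R w4 and w4 R w3, but not w1 R w3.
Euclidean (axiom 5): no — w3 R w4 and w3 R w5, but not w4 R w5.
So F validates K, D, T; S4 would additionally require R to be transitive. The strongest is T.

T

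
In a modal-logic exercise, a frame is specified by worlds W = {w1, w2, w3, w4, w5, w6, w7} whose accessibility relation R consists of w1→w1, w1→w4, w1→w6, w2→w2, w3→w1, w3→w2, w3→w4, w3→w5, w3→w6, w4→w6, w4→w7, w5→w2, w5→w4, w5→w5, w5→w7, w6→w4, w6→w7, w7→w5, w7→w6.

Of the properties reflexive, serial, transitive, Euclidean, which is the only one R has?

serial

Reflexive: no — w3 is not related to itself.
Serial: yes — every world has a successor (e.g. w1 R w1).
Transitive: no — w1 R w4 and w4 R w7, but not w1 R w7.
Euclidean: no — w3 R w1 and w3 R w2, but not w1 R w2.
Only serial holds.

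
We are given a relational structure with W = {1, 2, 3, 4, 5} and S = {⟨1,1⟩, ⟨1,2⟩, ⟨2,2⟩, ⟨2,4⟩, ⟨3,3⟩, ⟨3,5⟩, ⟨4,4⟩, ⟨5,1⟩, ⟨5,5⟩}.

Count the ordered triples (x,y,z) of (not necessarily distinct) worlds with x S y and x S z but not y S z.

4

Enumerating: (1,2,1), (2,4,2), (3,5,3), (5,1,5).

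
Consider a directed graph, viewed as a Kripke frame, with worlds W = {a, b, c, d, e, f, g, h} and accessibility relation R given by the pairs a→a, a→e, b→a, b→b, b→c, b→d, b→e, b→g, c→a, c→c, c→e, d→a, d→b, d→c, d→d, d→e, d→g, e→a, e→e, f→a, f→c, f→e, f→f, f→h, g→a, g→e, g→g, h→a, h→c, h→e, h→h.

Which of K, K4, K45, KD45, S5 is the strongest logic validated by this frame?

Transitive (axiom 4): yes — every two-step R-path is closed by a direct edge.
Euclidean (axiom 5): no — b R a and b R c, but not a R c.
Serial (axiom D): yes — every world has a successor (e.g. a R a).
Reflexive (axiom T): yes — every world is R-related to itself.
So F validates K, K4; K45 would additionally require R to be Euclidean. The strongest is K4.

K4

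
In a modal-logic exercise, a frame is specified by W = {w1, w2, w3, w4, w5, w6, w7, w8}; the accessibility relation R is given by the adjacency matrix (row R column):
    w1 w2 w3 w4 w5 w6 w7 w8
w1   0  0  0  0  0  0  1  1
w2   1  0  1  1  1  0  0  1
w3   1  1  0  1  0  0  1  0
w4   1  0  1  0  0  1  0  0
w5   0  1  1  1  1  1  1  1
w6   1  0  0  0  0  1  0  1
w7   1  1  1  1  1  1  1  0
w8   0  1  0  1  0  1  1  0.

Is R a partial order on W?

Reflexive: no — w1 is not related to itself.
Transitive: no — w1 R w7 and w7 R w2, but not w1 R w2.
Antisymmetric: no — w1 R w7 and w7 R w1 with w1 ≠ w7.
So R is not a partial order.

No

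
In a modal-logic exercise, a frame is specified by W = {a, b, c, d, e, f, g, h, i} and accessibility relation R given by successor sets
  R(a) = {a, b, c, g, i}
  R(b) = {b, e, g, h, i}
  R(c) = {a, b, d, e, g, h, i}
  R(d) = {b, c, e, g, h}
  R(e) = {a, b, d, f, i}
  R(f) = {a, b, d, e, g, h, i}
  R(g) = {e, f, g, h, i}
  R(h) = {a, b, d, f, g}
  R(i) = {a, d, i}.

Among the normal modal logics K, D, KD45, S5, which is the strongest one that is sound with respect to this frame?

D

Serial (axiom D): yes — every world has a successor (e.g. a R a).
Euclidean (axiom 5): no — a R b and a R c, but not b R c.
Transitive (axiom 4): no — a R b and b R e, but not a R e.
Reflexive (axiom T): no — c is not related to itself.
So F validates K, D; KD45 would additionally require R to be Euclidean and transitive. The strongest is D.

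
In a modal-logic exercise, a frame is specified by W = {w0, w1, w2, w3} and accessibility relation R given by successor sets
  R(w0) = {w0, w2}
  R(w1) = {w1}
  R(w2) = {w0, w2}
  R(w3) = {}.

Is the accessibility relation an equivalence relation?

No

Reflexive: no — w3 is not related to itself.
Symmetric: yes — every pair in R has its reverse in R.
Transitive: yes — every two-step R-path is closed by a direct edge.
So R is not an equivalence relation.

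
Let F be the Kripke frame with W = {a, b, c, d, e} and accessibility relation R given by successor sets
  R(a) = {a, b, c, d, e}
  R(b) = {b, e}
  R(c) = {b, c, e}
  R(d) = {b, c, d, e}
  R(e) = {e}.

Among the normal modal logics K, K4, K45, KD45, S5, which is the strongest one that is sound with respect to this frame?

Transitive (axiom 4): yes — every two-step R-path is closed by a direct edge.
Euclidean (axiom 5): no — a R b and a R c, but not b R c.
Serial (axiom D): yes — every world has a successor (e.g. a R a).
Reflexive (axiom T): yes — every world is R-related to itself.
So F validates K, K4; K45 would additionally require R to be Euclidean. The strongest is K4.

K4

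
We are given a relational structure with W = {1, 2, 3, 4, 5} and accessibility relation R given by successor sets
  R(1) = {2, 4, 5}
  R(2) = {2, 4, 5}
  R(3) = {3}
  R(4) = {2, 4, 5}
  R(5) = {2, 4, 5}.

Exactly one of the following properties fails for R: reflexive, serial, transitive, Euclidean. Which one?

Reflexive: no — 1 is not related to itself.
Serial: yes — every world has a successor (e.g. 1 R 2).
Transitive: yes — every two-step R-path is closed by a direct edge.
Euclidean: yes — any two successors of a common world are R-related.
Only reflexive fails.

reflexive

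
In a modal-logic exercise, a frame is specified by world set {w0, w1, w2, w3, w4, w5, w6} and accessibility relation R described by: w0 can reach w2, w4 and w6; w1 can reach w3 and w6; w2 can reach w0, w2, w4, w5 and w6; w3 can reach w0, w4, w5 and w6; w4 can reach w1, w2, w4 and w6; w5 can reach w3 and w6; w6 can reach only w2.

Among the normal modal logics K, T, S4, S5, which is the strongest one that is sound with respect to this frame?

K

Reflexive (axiom T): no — w0 is not related to itself.
Transitive (axiom 4): no — w0 R w2 and w2 R w5, but not w0 R w5.
Euclidean (axiom 5): no — w0 R w6 and w0 R w4, but not w6 R w4.
So F validates K; T would additionally require R to be reflexive. The strongest is K.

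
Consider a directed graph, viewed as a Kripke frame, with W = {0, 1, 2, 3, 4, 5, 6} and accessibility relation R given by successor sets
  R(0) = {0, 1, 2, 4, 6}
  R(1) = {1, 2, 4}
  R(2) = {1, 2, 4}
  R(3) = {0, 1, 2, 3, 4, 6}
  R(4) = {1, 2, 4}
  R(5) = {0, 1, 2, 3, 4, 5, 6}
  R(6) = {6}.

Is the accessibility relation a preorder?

Yes

Reflexive: yes — every world is R-related to itself.
Transitive: yes — every two-step R-path is closed by a direct edge.
So R is a preorder.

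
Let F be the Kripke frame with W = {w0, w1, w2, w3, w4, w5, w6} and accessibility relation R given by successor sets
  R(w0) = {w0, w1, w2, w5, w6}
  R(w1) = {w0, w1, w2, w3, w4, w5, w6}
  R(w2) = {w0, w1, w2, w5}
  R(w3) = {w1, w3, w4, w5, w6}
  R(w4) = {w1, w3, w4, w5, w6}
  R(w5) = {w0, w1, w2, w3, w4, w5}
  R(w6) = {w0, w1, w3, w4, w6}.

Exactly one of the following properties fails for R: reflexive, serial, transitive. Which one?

Reflexive: yes — every world is R-related to itself.
Serial: yes — every world has a successor (e.g. w0 R w0).
Transitive: no — w0 R w1 and w1 R w3, but not w0 R w3.
Only transitive fails.

transitive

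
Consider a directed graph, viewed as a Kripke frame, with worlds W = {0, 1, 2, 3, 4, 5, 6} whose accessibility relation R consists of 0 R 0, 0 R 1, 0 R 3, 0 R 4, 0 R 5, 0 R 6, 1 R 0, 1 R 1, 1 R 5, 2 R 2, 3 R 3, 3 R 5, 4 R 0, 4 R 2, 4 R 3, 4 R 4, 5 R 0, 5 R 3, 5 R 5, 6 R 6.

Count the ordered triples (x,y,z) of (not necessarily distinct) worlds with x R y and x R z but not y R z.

Enumerating: (0,1,3), (0,1,4), (0,1,6), (0,3,0), (0,3,1), (0,3,4), (0,3,6), (0,4,1), (0,4,5), (0,4,6), (0,5,1), (0,5,4), … and 15 more.
Total: 27.

27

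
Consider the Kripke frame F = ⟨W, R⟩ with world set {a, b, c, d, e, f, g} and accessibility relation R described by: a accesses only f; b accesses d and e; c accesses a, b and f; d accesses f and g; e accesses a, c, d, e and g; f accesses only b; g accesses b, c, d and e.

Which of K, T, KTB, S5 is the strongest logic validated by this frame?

Reflexive (axiom T): no — a is not related to itself.
Symmetric (axiom B): no — a R f but not f R a.
Euclidean (axiom 5): no — b R d and b R e, but not d R e.
So F validates K; T would additionally require R to be reflexive. The strongest is K.

K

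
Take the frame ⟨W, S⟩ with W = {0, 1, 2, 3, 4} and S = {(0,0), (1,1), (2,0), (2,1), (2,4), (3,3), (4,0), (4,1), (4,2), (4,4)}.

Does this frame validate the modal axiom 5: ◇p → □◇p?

The schema 5 characterises exactly the Euclidean frames.
Euclidean: no — 2 S 0 and 2 S 1, but not 0 S 1.

No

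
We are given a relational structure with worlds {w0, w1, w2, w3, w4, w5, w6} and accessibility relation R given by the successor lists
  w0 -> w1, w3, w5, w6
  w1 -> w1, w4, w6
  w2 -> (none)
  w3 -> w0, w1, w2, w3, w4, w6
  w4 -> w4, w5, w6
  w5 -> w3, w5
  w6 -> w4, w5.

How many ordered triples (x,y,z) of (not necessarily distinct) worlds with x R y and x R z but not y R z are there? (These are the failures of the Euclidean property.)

Enumerating: (w0,w1,w3), (w0,w1,w5), (w0,w3,w5), (w0,w5,w1), (w0,w5,w6), (w0,w6,w1), (w0,w6,w3), (w0,w6,w6), (w1,w4,w1), (w1,w6,w1), (w1,w6,w6), (w3,w0,w0), … and 25 more.
Total: 37.

37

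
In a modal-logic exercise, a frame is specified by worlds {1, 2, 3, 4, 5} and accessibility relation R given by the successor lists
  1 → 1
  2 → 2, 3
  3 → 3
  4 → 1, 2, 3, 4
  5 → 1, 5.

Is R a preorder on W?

Yes

Reflexive: yes — every world is R-related to itself.
Transitive: yes — every two-step R-path is closed by a direct edge.
So R is a preorder.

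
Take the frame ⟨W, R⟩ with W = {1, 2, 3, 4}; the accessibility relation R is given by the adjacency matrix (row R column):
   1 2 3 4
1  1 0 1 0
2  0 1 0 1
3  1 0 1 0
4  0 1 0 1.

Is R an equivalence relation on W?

Reflexive: yes — every world is R-related to itself.
Symmetric: yes — every pair in R has its reverse in R.
Transitive: yes — every two-step R-path is closed by a direct edge.
So R is an equivalence relation.

Yes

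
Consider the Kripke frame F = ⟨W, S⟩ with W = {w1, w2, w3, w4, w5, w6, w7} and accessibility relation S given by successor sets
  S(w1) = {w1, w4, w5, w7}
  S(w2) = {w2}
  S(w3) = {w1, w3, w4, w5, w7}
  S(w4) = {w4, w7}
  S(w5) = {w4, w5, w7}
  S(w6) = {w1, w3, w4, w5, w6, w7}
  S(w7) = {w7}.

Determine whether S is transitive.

Yes

Transitive: yes — every two-step S-path is closed by a direct edge.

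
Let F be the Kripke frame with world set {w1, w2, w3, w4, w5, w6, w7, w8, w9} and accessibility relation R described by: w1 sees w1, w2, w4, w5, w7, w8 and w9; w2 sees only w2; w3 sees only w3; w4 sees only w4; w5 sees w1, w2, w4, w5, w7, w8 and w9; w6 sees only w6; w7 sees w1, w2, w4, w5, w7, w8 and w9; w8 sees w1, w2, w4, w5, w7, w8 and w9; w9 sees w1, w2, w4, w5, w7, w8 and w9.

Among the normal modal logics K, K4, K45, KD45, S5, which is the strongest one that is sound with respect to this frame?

K4

Transitive (axiom 4): yes — every two-step R-path is closed by a direct edge.
Euclidean (axiom 5): no — w1 R w2 and w1 R w4, but not w2 R w4.
Serial (axiom D): yes — every world has a successor (e.g. w1 R w1).
Reflexive (axiom T): yes — every world is R-related to itself.
So F validates K, K4; K45 would additionally require R to be Euclidean. The strongest is K4.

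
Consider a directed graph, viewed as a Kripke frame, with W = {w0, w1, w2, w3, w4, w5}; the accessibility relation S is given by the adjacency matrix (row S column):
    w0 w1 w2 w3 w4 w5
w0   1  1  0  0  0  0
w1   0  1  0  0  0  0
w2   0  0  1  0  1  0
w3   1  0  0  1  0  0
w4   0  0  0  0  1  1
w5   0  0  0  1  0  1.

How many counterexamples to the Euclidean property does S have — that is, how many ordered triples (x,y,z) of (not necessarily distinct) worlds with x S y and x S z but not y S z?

5

Enumerating: (w0,w1,w0), (w2,w4,w2), (w3,w0,w3), (w4,w5,w4), (w5,w3,w5).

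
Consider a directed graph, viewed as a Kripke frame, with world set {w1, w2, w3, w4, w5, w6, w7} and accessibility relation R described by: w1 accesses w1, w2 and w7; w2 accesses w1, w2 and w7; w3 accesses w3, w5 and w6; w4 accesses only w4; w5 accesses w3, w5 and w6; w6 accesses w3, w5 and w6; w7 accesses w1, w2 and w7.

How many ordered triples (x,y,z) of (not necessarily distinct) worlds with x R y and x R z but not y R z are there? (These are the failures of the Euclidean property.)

0

R is Euclidean; there are no such tuples.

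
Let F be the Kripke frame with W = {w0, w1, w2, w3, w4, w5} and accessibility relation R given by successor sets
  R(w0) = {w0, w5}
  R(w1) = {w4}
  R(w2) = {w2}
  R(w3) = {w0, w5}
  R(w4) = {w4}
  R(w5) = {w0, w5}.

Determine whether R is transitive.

Transitive: yes — every two-step R-path is closed by a direct edge.

Yes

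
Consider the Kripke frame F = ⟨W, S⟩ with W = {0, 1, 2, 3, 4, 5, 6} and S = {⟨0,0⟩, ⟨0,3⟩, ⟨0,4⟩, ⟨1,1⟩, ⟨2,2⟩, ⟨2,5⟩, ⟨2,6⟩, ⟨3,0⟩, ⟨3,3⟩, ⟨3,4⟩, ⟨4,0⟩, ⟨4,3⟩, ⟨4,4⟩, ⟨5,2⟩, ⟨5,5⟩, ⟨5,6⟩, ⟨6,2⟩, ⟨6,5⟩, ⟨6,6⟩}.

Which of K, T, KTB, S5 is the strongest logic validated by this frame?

S5

Reflexive (axiom T): yes — every world is S-related to itself.
Symmetric (axiom B): yes — every pair in S has its reverse in S.
Euclidean (axiom 5): yes — any two successors of a common world are S-related.
So F validates K, T, KTB, S5. The strongest is S5.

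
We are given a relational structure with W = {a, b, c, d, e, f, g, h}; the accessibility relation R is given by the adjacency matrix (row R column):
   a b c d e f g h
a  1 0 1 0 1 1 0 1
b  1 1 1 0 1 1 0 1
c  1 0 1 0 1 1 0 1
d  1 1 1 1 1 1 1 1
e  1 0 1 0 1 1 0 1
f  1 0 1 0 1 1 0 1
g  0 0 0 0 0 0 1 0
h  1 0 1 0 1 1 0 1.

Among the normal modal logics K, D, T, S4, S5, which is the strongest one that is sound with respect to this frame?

S4

Serial (axiom D): yes — every world has a successor (e.g. a R a).
Reflexive (axiom T): yes — every world is R-related to itself.
Transitive (axiom 4): yes — every two-step R-path is closed by a direct edge.
Euclidean (axiom 5): no — d R a and d R b, but not a R b.
So F validates K, D, T, S4; S5 would additionally require R to be Euclidean. The strongest is S4.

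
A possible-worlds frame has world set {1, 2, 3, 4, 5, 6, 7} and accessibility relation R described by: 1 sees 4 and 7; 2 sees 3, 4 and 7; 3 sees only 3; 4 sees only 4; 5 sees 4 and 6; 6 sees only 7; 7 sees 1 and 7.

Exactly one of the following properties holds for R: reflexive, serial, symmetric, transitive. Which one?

Reflexive: no — 1 is not related to itself.
Serial: yes — every world has a successor (e.g. 1 R 4).
Symmetric: no — 1 R 4 but not 4 R 1.
Transitive: no — 2 R 7 and 7 R 1, but not 2 R 1.
Only serial holds.

serial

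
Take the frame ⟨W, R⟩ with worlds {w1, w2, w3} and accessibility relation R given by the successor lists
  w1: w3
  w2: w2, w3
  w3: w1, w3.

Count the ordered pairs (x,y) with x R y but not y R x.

1

Enumerating: (w2,w3).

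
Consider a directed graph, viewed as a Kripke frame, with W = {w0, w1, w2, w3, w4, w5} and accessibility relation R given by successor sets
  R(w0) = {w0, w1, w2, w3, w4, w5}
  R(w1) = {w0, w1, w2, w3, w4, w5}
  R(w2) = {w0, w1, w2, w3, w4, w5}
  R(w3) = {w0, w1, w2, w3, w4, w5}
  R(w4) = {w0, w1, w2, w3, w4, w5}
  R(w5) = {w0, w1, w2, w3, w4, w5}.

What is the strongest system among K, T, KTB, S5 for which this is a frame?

S5

Reflexive (axiom T): yes — every world is R-related to itself.
Symmetric (axiom B): yes — every pair in R has its reverse in R.
Euclidean (axiom 5): yes — any two successors of a common world are R-related.
So F validates K, T, KTB, S5. The strongest is S5.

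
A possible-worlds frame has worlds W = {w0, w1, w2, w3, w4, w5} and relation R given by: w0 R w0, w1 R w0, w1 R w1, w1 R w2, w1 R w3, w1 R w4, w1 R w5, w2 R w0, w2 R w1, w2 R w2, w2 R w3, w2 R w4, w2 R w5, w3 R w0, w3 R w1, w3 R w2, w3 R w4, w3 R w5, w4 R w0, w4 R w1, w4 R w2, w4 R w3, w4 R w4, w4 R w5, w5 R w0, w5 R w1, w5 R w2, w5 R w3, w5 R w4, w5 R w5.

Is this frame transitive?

No

Transitive: no — w3 R w1 and w1 R w3, but not w3 R w3.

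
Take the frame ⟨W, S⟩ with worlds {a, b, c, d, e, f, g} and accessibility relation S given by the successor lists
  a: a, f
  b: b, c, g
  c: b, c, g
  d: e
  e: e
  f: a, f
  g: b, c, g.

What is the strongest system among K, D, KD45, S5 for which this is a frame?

Serial (axiom D): yes — every world has a successor (e.g. a S a).
Euclidean (axiom 5): yes — any two successors of a common world are S-related.
Transitive (axiom 4): yes — every two-step S-path is closed by a direct edge.
Reflexive (axiom T): no — d is not related to itself.
So F validates K, D, KD45; S5 would additionally require S to be reflexive. The strongest is KD45.

KD45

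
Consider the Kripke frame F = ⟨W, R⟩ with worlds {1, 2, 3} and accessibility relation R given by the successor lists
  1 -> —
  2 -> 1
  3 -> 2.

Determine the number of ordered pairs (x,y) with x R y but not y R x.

Enumerating: (2,1), (3,2).

2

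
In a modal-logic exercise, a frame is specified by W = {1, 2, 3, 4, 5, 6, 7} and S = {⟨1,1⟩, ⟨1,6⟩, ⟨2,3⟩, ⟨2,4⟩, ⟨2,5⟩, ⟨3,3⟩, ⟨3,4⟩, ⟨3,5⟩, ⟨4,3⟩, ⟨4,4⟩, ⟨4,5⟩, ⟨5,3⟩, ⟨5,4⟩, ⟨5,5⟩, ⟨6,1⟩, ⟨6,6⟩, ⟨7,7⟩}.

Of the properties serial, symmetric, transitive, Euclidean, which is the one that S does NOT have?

Serial: yes — every world has a successor (e.g. 1 S 1).
Symmetric: no — 2 S 3 but not 3 S 2.
Transitive: yes — every two-step S-path is closed by a direct edge.
Euclidean: yes — any two successors of a common world are S-related.
Only symmetric fails.

symmetric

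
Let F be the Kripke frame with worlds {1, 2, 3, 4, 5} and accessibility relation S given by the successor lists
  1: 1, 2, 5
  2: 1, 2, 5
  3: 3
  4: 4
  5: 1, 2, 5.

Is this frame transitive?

Yes

Transitive: yes — every two-step S-path is closed by a direct edge.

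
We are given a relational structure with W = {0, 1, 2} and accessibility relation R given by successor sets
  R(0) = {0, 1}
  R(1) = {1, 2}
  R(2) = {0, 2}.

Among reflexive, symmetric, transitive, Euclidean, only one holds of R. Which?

reflexive

Reflexive: yes — every world is R-related to itself.
Symmetric: no — 0 R 1 but not 1 R 0.
Transitive: no — 0 R 1 and 1 R 2, but not 0 R 2.
Euclidean: no — 0 R 1 and 0 R 0, but not 1 R 0.
Only reflexive holds.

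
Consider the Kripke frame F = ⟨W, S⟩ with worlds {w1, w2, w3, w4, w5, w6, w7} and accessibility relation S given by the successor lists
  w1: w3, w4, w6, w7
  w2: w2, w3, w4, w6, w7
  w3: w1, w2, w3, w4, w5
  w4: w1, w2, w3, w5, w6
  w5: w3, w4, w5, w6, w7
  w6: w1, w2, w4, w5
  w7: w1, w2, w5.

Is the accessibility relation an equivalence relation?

Reflexive: no — w1 is not related to itself.
Symmetric: yes — every pair in S has its reverse in S.
Transitive: no — w1 S w3 and w3 S w2, but not w1 S w2.
So S is not an equivalence relation.

No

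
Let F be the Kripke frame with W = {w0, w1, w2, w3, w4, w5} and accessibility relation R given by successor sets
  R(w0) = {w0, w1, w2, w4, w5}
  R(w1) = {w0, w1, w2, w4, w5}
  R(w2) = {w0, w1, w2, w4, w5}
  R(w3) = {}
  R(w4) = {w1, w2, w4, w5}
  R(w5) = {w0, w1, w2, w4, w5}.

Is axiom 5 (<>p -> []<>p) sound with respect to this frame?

No

Axiom 5 corresponds to the accessibility relation being Euclidean.
Euclidean: no — w1 R w4 and w1 R w0, but not w4 R w0.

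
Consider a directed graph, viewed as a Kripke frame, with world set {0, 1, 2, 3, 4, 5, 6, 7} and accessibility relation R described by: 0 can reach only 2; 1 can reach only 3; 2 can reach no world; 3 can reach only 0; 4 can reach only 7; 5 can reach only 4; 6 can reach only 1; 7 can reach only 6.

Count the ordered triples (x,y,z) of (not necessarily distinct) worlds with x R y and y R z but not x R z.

Enumerating: (1,3,0), (3,0,2), (4,7,6), (5,4,7), (6,1,3), (7,6,1).

6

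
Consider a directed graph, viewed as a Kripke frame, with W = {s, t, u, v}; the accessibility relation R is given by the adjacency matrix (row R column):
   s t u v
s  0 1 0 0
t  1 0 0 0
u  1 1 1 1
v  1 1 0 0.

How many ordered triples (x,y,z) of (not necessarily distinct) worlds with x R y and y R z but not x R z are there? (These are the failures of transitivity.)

2

Enumerating: (s,t,s), (t,s,t).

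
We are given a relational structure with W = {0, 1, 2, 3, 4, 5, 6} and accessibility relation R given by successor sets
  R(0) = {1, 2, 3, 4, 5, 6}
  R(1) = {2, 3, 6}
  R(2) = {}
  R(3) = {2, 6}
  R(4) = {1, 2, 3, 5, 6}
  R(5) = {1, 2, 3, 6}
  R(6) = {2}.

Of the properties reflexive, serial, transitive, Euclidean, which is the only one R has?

transitive

Reflexive: no — 0 is not related to itself.
Serial: no — 2 has no R-successor.
Transitive: yes — every two-step R-path is closed by a direct edge.
Euclidean: no — 0 R 1 and 0 R 4, but not 1 R 4.
Only transitive holds.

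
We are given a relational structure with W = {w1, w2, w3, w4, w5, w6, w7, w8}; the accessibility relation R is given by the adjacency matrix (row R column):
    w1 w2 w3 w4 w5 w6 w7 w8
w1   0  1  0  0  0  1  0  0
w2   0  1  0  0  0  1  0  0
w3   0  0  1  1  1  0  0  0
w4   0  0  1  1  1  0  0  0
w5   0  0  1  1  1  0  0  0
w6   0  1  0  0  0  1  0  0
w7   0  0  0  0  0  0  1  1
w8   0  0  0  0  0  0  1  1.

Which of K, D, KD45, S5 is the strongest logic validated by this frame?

Serial (axiom D): yes — every world has a successor (e.g. w1 R w2).
Euclidean (axiom 5): yes — any two successors of a common world are R-related.
Transitive (axiom 4): yes — every two-step R-path is closed by a direct edge.
Reflexive (axiom T): no — w1 is not related to itself.
So F validates K, D, KD45; S5 would additionally require R to be reflexive. The strongest is KD45.

KD45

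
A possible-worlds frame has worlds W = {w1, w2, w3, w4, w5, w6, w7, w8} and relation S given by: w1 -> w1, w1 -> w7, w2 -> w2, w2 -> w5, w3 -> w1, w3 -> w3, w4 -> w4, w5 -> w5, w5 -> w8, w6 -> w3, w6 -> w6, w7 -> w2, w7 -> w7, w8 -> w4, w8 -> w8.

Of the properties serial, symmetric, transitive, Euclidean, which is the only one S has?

Serial: yes — every world has a successor (e.g. w1 S w1).
Symmetric: no — w1 S w7 but not w7 S w1.
Transitive: no — w1 S w7 and w7 S w2, but not w1 S w2.
Euclidean: no — w1 S w7 and w1 S w1, but not w7 S w1.
Only serial holds.

serial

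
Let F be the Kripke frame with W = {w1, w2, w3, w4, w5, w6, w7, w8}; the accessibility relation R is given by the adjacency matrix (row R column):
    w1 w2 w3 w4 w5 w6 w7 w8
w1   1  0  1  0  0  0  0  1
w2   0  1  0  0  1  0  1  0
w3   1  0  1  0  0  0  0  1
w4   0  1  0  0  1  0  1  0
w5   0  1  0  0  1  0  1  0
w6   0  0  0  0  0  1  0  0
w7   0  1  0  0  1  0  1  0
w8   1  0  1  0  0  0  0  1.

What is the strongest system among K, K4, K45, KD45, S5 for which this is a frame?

Transitive (axiom 4): yes — every two-step R-path is closed by a direct edge.
Euclidean (axiom 5): yes — any two successors of a common world are R-related.
Serial (axiom D): yes — every world has a successor (e.g. w1 R w1).
Reflexive (axiom T): no — w4 is not related to itself.
So F validates K, K4, K45, KD45; S5 would additionally require R to be reflexive. The strongest is KD45.

KD45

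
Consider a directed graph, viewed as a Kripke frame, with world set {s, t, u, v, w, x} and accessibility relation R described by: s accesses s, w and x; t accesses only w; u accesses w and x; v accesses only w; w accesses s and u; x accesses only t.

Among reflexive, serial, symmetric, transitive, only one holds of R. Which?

serial

Reflexive: no — t is not related to itself.
Serial: yes — every world has a successor (e.g. s R s).
Symmetric: no — s R x but not x R s.
Transitive: no — s R w and w R u, but not s R u.
Only serial holds.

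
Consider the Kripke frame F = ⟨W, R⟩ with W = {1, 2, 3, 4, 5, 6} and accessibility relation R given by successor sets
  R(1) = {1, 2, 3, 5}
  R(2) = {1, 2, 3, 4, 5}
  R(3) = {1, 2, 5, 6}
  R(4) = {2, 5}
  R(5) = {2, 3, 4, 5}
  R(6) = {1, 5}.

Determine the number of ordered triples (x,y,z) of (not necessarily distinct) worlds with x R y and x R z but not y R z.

20

Enumerating: (1,3,3), (1,5,1), (2,1,4), (2,3,3), (2,3,4), (2,4,1), (2,4,3), (2,4,4), (2,5,1), (3,1,6), (3,2,6), (3,5,1), … and 8 more.
Total: 20.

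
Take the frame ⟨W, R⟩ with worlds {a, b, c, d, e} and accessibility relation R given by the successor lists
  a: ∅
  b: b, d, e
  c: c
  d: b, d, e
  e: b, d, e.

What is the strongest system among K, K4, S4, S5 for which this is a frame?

Transitive (axiom 4): yes — every two-step R-path is closed by a direct edge.
Reflexive (axiom T): no — a is not related to itself.
Euclidean (axiom 5): yes — any two successors of a common world are R-related.
So F validates K, K4; S4 would additionally require R to be reflexive. The strongest is K4.

K4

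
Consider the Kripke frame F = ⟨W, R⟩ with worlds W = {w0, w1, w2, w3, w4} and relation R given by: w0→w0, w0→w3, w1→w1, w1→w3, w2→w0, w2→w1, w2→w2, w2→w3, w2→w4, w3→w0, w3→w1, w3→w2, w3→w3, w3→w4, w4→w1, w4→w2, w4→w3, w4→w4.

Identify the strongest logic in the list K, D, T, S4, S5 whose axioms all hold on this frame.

Serial (axiom D): yes — every world has a successor (e.g. w0 R w0).
Reflexive (axiom T): yes — every world is R-related to itself.
Transitive (axiom 4): no — w0 R w3 and w3 R w1, but not w0 R w1.
Euclidean (axiom 5): no — w2 R w0 and w2 R w1, but not w0 R w1.
So F validates K, D, T; S4 would additionally require R to be transitive. The strongest is T.

T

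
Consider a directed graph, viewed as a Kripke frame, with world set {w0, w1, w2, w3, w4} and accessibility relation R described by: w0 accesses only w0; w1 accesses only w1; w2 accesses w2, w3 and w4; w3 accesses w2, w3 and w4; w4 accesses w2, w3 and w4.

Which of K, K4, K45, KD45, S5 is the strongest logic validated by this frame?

Transitive (axiom 4): yes — every two-step R-path is closed by a direct edge.
Euclidean (axiom 5): yes — any two successors of a common world are R-related.
Serial (axiom D): yes — every world has a successor (e.g. w0 R w0).
Reflexive (axiom T): yes — every world is R-related to itself.
So F validates K, K4, K45, KD45, S5. The strongest is S5.

S5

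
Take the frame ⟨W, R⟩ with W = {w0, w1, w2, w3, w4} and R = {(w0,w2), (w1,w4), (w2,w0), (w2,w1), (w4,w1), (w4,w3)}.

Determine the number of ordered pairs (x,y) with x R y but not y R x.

2

Enumerating: (w2,w1), (w4,w3).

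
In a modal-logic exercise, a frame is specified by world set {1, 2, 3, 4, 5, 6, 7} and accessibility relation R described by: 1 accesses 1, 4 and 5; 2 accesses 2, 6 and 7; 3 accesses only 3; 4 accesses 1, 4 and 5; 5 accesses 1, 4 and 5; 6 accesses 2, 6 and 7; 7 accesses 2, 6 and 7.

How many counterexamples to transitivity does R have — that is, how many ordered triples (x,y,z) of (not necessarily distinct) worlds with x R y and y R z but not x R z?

R is transitive; there are no such tuples.

0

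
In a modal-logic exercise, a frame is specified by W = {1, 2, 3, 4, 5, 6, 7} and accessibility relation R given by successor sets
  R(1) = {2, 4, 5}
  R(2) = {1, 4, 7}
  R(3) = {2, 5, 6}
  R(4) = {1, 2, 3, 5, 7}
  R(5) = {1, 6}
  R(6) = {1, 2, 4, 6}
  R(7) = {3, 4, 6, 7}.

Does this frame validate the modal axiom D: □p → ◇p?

Yes

By correspondence theory, D is valid on a frame iff R is serial.
Serial: yes — every world has a successor (e.g. 1 R 2).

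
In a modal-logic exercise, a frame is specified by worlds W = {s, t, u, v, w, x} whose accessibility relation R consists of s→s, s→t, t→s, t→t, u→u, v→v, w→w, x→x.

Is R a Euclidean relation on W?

Euclidean: yes — any two successors of a common world are R-related.

Yes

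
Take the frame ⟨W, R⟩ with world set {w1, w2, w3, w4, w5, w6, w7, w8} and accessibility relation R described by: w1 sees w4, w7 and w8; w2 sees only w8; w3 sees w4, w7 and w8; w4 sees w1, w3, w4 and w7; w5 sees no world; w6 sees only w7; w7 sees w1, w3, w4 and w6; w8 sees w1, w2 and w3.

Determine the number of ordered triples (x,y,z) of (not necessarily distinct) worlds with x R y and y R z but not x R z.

39

Enumerating: (w1,w4,w1), (w1,w4,w3), (w1,w7,w1), (w1,w7,w3), (w1,w7,w6), (w1,w8,w1), (w1,w8,w2), (w1,w8,w3), (w2,w8,w1), (w2,w8,w2), (w2,w8,w3), (w3,w4,w1), … and 27 more.
Total: 39.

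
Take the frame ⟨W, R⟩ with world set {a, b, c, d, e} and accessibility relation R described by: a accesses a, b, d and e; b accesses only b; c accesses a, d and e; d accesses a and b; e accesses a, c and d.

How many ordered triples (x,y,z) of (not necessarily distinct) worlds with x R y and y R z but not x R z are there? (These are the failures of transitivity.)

10

Enumerating: (a,e,c), (c,a,b), (c,d,b), (c,e,c), (d,a,d), (d,a,e), (e,a,b), (e,a,e), (e,c,e), (e,d,b).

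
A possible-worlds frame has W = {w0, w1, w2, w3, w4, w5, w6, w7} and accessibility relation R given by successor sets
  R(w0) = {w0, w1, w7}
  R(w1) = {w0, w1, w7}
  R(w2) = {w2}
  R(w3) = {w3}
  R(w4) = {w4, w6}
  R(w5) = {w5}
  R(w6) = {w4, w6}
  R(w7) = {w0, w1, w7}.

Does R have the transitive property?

Transitive: yes — every two-step R-path is closed by a direct edge.

Yes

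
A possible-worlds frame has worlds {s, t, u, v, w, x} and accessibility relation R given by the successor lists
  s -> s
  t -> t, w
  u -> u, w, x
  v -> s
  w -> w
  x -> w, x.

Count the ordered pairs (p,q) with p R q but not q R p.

Enumerating: (t,w), (u,w), (u,x), (v,s), (x,w).

5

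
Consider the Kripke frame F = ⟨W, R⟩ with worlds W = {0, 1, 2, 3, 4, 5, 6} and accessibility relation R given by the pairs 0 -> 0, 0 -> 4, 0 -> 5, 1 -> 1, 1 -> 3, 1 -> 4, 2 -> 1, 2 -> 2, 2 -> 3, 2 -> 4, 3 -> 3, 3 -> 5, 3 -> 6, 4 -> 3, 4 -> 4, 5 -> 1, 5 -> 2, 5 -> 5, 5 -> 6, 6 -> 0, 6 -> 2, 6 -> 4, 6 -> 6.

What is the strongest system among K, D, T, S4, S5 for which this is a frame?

T

Serial (axiom D): yes — every world has a successor (e.g. 0 R 0).
Reflexive (axiom T): yes — every world is R-related to itself.
Transitive (axiom 4): no — 0 R 4 and 4 R 3, but not 0 R 3.
Euclidean (axiom 5): no — 0 R 4 and 0 R 5, but not 4 R 5.
So F validates K, D, T; S4 would additionally require R to be transitive. The strongest is T.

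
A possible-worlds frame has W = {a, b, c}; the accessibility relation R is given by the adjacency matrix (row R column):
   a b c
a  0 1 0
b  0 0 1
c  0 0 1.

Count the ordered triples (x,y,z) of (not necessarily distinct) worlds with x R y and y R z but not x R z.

1

Enumerating: (a,b,c).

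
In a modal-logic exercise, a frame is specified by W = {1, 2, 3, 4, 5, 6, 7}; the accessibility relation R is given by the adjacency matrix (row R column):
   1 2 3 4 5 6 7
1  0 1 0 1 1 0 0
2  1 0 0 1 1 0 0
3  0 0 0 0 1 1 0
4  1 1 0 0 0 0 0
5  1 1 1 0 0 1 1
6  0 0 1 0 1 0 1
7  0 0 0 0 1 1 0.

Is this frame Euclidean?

No

Euclidean: no — 1 R 4 and 1 R 5, but not 4 R 5.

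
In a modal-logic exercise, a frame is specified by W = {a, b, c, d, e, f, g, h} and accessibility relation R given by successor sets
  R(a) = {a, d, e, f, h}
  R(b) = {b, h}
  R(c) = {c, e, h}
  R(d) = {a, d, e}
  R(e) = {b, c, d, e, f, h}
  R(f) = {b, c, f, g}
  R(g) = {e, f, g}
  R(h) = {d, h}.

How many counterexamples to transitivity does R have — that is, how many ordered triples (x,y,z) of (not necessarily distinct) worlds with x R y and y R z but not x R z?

30

Enumerating: (a,e,b), (a,e,c), (a,f,b), (a,f,c), (a,f,g), (b,h,d), (c,e,b), (c,e,d), (c,e,f), (c,h,d), (d,a,f), (d,a,h), … and 18 more.
Total: 30.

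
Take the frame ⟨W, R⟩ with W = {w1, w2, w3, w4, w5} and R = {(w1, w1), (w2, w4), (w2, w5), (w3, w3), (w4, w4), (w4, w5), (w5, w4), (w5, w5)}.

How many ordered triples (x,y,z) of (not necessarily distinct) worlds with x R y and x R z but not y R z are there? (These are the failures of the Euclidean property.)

0

R is Euclidean; there are no such tuples.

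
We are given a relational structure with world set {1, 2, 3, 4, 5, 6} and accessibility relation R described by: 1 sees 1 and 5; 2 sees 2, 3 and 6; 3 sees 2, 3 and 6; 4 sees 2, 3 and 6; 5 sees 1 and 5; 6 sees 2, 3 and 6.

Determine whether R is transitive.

Transitive: yes — every two-step R-path is closed by a direct edge.

Yes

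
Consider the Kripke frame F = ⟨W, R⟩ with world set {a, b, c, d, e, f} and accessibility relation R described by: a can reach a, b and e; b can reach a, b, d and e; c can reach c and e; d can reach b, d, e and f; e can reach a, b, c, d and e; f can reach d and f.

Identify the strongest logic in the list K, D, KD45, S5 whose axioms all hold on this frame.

Serial (axiom D): yes — every world has a successor (e.g. a R a).
Euclidean (axiom 5): no — b R a and b R d, but not a R d.
Transitive (axiom 4): no — a R b and b R d, but not a R d.
Reflexive (axiom T): yes — every world is R-related to itself.
So F validates K, D; KD45 would additionally require R to be Euclidean and transitive. The strongest is D.

D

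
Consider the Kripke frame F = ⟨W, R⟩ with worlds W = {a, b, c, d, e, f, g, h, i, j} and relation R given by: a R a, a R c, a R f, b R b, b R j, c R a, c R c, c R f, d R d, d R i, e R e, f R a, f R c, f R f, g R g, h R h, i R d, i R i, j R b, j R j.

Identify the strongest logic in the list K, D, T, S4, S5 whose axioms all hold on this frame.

S5

Serial (axiom D): yes — every world has a successor (e.g. a R a).
Reflexive (axiom T): yes — every world is R-related to itself.
Transitive (axiom 4): yes — every two-step R-path is closed by a direct edge.
Euclidean (axiom 5): yes — any two successors of a common world are R-related.
So F validates K, D, T, S4, S5. The strongest is S5.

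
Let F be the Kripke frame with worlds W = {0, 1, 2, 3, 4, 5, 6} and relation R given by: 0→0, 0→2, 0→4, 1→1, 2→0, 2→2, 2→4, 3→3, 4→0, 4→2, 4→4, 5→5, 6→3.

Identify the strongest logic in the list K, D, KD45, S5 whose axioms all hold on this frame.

Serial (axiom D): yes — every world has a successor (e.g. 0 R 0).
Euclidean (axiom 5): yes — any two successors of a common world are R-related.
Transitive (axiom 4): yes — every two-step R-path is closed by a direct edge.
Reflexive (axiom T): no — 6 is not related to itself.
So F validates K, D, KD45; S5 would additionally require R to be reflexive. The strongest is KD45.

KD45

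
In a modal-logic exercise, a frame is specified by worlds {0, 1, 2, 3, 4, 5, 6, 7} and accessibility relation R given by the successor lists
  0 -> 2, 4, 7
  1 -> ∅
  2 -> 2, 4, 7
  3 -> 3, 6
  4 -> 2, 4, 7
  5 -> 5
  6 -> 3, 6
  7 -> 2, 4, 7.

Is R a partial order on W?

No

Reflexive: no — 0 is not related to itself.
Transitive: yes — every two-step R-path is closed by a direct edge.
Antisymmetric: no — 2 R 4 and 4 R 2 with 2 ≠ 4.
So R is not a partial order.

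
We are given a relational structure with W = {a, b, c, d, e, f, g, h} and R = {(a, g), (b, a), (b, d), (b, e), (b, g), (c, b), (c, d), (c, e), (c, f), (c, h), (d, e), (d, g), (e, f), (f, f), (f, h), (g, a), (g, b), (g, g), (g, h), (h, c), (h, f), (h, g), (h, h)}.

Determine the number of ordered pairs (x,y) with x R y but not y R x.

10

Enumerating: (b,a), (b,d), (b,e), (c,b), (c,d), (c,e), (c,f), (d,e), (d,g), (e,f).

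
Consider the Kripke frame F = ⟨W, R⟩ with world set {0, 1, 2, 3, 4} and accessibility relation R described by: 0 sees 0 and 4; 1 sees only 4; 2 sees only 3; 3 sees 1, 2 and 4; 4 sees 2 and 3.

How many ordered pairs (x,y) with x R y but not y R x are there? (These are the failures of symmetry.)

4

Enumerating: (0,4), (1,4), (3,1), (4,2).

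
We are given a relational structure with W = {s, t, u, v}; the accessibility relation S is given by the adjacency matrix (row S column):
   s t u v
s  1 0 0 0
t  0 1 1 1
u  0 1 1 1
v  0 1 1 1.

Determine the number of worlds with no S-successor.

0

S is serial; there are no such worlds.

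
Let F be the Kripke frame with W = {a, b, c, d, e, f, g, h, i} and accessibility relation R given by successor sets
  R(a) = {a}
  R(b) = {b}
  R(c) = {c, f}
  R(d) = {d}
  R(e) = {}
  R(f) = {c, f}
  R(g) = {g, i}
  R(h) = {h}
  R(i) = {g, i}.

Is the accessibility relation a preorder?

No

Reflexive: no — e is not related to itself.
Transitive: yes — every two-step R-path is closed by a direct edge.
So R is not a preorder.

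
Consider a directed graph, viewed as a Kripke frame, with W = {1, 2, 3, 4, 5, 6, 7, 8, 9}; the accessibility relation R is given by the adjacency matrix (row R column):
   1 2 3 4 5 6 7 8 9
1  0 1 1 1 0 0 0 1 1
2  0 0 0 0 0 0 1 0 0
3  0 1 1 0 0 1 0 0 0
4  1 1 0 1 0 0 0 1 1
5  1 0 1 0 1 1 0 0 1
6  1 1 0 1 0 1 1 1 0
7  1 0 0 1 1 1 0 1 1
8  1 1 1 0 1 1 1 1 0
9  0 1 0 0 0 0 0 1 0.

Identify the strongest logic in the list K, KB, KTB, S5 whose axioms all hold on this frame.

K

Symmetric (axiom B): no — 1 R 2 but not 2 R 1.
Reflexive (axiom T): no — 1 is not related to itself.
Euclidean (axiom 5): no — 1 R 2 and 1 R 3, but not 2 R 3.
So F validates K; KB would additionally require R to be symmetric. The strongest is K.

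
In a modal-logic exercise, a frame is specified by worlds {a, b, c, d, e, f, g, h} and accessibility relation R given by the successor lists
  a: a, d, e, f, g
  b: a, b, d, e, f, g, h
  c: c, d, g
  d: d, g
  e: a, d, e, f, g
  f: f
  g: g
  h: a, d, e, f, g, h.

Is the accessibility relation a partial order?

No

Reflexive: yes — every world is R-related to itself.
Transitive: yes — every two-step R-path is closed by a direct edge.
Antisymmetric: no — a R e and e R a with a ≠ e.
So R is not a partial order.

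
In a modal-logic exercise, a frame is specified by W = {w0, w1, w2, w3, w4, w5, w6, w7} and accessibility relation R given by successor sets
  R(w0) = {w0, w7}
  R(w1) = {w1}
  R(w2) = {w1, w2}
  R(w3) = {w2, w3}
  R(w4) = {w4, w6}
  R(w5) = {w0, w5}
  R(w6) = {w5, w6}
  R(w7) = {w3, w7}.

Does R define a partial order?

No

Reflexive: yes — every world is R-related to itself.
Transitive: no — w0 R w7 and w7 R w3, but not w0 R w3.
Antisymmetric: yes — no distinct pair is related both ways.
So R is not a partial order.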